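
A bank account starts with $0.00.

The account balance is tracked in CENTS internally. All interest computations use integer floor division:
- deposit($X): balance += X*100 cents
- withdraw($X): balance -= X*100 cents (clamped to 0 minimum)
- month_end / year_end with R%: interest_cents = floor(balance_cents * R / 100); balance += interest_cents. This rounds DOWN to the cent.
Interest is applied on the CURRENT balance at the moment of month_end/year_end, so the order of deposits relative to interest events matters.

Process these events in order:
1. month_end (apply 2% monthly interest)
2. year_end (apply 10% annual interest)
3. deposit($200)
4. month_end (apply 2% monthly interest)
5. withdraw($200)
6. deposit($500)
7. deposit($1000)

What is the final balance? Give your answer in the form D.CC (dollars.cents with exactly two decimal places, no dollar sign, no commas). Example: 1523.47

After 1 (month_end (apply 2% monthly interest)): balance=$0.00 total_interest=$0.00
After 2 (year_end (apply 10% annual interest)): balance=$0.00 total_interest=$0.00
After 3 (deposit($200)): balance=$200.00 total_interest=$0.00
After 4 (month_end (apply 2% monthly interest)): balance=$204.00 total_interest=$4.00
After 5 (withdraw($200)): balance=$4.00 total_interest=$4.00
After 6 (deposit($500)): balance=$504.00 total_interest=$4.00
After 7 (deposit($1000)): balance=$1504.00 total_interest=$4.00

Answer: 1504.00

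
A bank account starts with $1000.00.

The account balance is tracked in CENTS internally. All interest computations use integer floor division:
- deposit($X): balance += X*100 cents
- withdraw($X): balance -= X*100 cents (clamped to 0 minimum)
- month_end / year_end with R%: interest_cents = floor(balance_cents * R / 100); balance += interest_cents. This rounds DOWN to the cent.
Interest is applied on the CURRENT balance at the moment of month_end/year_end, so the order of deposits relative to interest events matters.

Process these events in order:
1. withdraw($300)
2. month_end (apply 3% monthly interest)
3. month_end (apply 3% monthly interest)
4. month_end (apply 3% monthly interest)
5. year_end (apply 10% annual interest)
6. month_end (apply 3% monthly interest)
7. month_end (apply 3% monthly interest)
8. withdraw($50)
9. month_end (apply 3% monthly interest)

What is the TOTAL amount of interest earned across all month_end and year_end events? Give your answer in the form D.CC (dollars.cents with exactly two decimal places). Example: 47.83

Answer: 217.89

Derivation:
After 1 (withdraw($300)): balance=$700.00 total_interest=$0.00
After 2 (month_end (apply 3% monthly interest)): balance=$721.00 total_interest=$21.00
After 3 (month_end (apply 3% monthly interest)): balance=$742.63 total_interest=$42.63
After 4 (month_end (apply 3% monthly interest)): balance=$764.90 total_interest=$64.90
After 5 (year_end (apply 10% annual interest)): balance=$841.39 total_interest=$141.39
After 6 (month_end (apply 3% monthly interest)): balance=$866.63 total_interest=$166.63
After 7 (month_end (apply 3% monthly interest)): balance=$892.62 total_interest=$192.62
After 8 (withdraw($50)): balance=$842.62 total_interest=$192.62
After 9 (month_end (apply 3% monthly interest)): balance=$867.89 total_interest=$217.89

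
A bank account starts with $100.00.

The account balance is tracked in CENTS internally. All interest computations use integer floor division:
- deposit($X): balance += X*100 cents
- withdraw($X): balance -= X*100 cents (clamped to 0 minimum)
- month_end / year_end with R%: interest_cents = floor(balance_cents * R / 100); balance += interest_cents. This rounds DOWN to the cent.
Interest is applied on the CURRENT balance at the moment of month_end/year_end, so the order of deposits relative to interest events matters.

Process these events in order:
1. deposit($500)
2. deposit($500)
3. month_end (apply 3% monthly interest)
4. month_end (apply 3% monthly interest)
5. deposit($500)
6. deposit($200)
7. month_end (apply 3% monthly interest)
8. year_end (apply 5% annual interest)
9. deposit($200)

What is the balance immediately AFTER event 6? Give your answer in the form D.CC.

Answer: 1866.99

Derivation:
After 1 (deposit($500)): balance=$600.00 total_interest=$0.00
After 2 (deposit($500)): balance=$1100.00 total_interest=$0.00
After 3 (month_end (apply 3% monthly interest)): balance=$1133.00 total_interest=$33.00
After 4 (month_end (apply 3% monthly interest)): balance=$1166.99 total_interest=$66.99
After 5 (deposit($500)): balance=$1666.99 total_interest=$66.99
After 6 (deposit($200)): balance=$1866.99 total_interest=$66.99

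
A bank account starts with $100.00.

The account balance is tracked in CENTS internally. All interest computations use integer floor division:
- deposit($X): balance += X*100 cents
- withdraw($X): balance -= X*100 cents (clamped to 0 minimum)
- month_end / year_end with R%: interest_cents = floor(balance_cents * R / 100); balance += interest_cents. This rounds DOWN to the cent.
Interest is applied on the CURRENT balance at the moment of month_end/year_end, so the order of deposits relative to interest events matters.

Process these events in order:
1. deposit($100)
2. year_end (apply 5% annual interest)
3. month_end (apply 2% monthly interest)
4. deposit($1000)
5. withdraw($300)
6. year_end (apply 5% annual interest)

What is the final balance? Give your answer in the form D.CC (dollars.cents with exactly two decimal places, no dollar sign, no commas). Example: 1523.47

Answer: 959.91

Derivation:
After 1 (deposit($100)): balance=$200.00 total_interest=$0.00
After 2 (year_end (apply 5% annual interest)): balance=$210.00 total_interest=$10.00
After 3 (month_end (apply 2% monthly interest)): balance=$214.20 total_interest=$14.20
After 4 (deposit($1000)): balance=$1214.20 total_interest=$14.20
After 5 (withdraw($300)): balance=$914.20 total_interest=$14.20
After 6 (year_end (apply 5% annual interest)): balance=$959.91 total_interest=$59.91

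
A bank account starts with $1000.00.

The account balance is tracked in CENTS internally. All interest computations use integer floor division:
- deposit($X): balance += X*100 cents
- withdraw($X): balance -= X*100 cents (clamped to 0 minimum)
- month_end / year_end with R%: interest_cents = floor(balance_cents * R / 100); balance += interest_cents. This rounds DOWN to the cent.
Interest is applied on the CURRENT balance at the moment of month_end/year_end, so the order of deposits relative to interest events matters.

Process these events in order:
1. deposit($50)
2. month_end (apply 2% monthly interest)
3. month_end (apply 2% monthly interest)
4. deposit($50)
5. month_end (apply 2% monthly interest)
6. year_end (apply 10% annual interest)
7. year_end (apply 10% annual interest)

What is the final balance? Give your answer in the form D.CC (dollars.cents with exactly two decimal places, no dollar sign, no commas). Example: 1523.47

After 1 (deposit($50)): balance=$1050.00 total_interest=$0.00
After 2 (month_end (apply 2% monthly interest)): balance=$1071.00 total_interest=$21.00
After 3 (month_end (apply 2% monthly interest)): balance=$1092.42 total_interest=$42.42
After 4 (deposit($50)): balance=$1142.42 total_interest=$42.42
After 5 (month_end (apply 2% monthly interest)): balance=$1165.26 total_interest=$65.26
After 6 (year_end (apply 10% annual interest)): balance=$1281.78 total_interest=$181.78
After 7 (year_end (apply 10% annual interest)): balance=$1409.95 total_interest=$309.95

Answer: 1409.95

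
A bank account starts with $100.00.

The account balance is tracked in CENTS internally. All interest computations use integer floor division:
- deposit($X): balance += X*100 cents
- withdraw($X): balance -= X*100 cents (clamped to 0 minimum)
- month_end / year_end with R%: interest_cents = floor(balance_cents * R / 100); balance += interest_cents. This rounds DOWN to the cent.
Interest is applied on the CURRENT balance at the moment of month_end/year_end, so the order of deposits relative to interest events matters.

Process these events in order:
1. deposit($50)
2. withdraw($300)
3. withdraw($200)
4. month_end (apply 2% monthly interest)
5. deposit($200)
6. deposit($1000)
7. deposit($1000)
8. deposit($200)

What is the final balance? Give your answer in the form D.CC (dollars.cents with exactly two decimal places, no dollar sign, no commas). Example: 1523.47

After 1 (deposit($50)): balance=$150.00 total_interest=$0.00
After 2 (withdraw($300)): balance=$0.00 total_interest=$0.00
After 3 (withdraw($200)): balance=$0.00 total_interest=$0.00
After 4 (month_end (apply 2% monthly interest)): balance=$0.00 total_interest=$0.00
After 5 (deposit($200)): balance=$200.00 total_interest=$0.00
After 6 (deposit($1000)): balance=$1200.00 total_interest=$0.00
After 7 (deposit($1000)): balance=$2200.00 total_interest=$0.00
After 8 (deposit($200)): balance=$2400.00 total_interest=$0.00

Answer: 2400.00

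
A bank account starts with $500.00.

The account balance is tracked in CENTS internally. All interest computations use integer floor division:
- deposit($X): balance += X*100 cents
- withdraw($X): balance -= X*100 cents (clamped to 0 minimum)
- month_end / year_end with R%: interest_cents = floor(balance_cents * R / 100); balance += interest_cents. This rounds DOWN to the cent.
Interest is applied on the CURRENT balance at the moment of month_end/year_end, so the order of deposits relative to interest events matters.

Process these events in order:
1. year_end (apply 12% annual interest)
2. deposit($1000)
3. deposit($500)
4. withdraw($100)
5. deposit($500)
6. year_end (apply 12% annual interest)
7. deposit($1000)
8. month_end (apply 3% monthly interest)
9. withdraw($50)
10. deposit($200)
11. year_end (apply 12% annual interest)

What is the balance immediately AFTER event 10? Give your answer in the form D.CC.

After 1 (year_end (apply 12% annual interest)): balance=$560.00 total_interest=$60.00
After 2 (deposit($1000)): balance=$1560.00 total_interest=$60.00
After 3 (deposit($500)): balance=$2060.00 total_interest=$60.00
After 4 (withdraw($100)): balance=$1960.00 total_interest=$60.00
After 5 (deposit($500)): balance=$2460.00 total_interest=$60.00
After 6 (year_end (apply 12% annual interest)): balance=$2755.20 total_interest=$355.20
After 7 (deposit($1000)): balance=$3755.20 total_interest=$355.20
After 8 (month_end (apply 3% monthly interest)): balance=$3867.85 total_interest=$467.85
After 9 (withdraw($50)): balance=$3817.85 total_interest=$467.85
After 10 (deposit($200)): balance=$4017.85 total_interest=$467.85

Answer: 4017.85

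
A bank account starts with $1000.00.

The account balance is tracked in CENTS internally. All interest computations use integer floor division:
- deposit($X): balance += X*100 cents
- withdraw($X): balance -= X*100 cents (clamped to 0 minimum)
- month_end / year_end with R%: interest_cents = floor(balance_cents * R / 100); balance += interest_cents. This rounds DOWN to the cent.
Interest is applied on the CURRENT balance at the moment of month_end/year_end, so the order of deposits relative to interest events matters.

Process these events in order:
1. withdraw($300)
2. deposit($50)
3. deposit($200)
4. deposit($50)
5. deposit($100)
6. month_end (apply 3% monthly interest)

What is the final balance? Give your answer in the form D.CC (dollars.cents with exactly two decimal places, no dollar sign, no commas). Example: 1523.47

Answer: 1133.00

Derivation:
After 1 (withdraw($300)): balance=$700.00 total_interest=$0.00
After 2 (deposit($50)): balance=$750.00 total_interest=$0.00
After 3 (deposit($200)): balance=$950.00 total_interest=$0.00
After 4 (deposit($50)): balance=$1000.00 total_interest=$0.00
After 5 (deposit($100)): balance=$1100.00 total_interest=$0.00
After 6 (month_end (apply 3% monthly interest)): balance=$1133.00 total_interest=$33.00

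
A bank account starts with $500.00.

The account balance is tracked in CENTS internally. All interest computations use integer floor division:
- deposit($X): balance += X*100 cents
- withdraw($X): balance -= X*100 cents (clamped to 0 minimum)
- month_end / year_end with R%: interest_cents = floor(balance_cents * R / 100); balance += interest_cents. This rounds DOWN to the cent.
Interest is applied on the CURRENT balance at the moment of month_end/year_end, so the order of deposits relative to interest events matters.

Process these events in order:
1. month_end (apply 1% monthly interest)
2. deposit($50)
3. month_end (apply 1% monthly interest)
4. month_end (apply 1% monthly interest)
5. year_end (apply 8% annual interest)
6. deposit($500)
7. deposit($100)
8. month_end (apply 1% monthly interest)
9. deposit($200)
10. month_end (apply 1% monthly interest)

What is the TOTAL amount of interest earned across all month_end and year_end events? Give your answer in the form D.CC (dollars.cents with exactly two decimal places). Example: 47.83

Answer: 87.78

Derivation:
After 1 (month_end (apply 1% monthly interest)): balance=$505.00 total_interest=$5.00
After 2 (deposit($50)): balance=$555.00 total_interest=$5.00
After 3 (month_end (apply 1% monthly interest)): balance=$560.55 total_interest=$10.55
After 4 (month_end (apply 1% monthly interest)): balance=$566.15 total_interest=$16.15
After 5 (year_end (apply 8% annual interest)): balance=$611.44 total_interest=$61.44
After 6 (deposit($500)): balance=$1111.44 total_interest=$61.44
After 7 (deposit($100)): balance=$1211.44 total_interest=$61.44
After 8 (month_end (apply 1% monthly interest)): balance=$1223.55 total_interest=$73.55
After 9 (deposit($200)): balance=$1423.55 total_interest=$73.55
After 10 (month_end (apply 1% monthly interest)): balance=$1437.78 total_interest=$87.78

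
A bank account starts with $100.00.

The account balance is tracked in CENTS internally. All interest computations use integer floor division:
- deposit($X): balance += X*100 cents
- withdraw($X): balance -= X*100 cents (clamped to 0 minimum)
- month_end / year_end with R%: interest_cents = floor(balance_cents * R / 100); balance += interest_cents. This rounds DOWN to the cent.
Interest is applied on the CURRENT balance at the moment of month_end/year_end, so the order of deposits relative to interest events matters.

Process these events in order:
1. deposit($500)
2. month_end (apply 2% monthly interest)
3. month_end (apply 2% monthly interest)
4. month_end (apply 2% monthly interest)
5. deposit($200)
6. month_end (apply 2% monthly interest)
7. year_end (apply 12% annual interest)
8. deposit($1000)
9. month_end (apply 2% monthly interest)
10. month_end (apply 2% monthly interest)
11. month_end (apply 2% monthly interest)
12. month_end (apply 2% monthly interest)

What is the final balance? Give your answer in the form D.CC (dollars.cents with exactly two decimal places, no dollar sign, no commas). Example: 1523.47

After 1 (deposit($500)): balance=$600.00 total_interest=$0.00
After 2 (month_end (apply 2% monthly interest)): balance=$612.00 total_interest=$12.00
After 3 (month_end (apply 2% monthly interest)): balance=$624.24 total_interest=$24.24
After 4 (month_end (apply 2% monthly interest)): balance=$636.72 total_interest=$36.72
After 5 (deposit($200)): balance=$836.72 total_interest=$36.72
After 6 (month_end (apply 2% monthly interest)): balance=$853.45 total_interest=$53.45
After 7 (year_end (apply 12% annual interest)): balance=$955.86 total_interest=$155.86
After 8 (deposit($1000)): balance=$1955.86 total_interest=$155.86
After 9 (month_end (apply 2% monthly interest)): balance=$1994.97 total_interest=$194.97
After 10 (month_end (apply 2% monthly interest)): balance=$2034.86 total_interest=$234.86
After 11 (month_end (apply 2% monthly interest)): balance=$2075.55 total_interest=$275.55
After 12 (month_end (apply 2% monthly interest)): balance=$2117.06 total_interest=$317.06

Answer: 2117.06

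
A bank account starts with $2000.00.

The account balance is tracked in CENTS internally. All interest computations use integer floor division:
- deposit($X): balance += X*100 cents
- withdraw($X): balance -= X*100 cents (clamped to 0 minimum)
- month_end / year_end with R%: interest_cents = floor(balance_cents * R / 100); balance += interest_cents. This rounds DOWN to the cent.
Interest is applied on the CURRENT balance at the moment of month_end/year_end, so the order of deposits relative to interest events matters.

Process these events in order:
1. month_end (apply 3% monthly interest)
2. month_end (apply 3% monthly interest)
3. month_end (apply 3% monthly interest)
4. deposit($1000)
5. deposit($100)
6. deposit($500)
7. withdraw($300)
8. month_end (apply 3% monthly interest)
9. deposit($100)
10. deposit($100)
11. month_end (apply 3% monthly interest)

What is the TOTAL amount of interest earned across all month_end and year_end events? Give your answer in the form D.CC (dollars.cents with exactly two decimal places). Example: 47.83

Answer: 403.71

Derivation:
After 1 (month_end (apply 3% monthly interest)): balance=$2060.00 total_interest=$60.00
After 2 (month_end (apply 3% monthly interest)): balance=$2121.80 total_interest=$121.80
After 3 (month_end (apply 3% monthly interest)): balance=$2185.45 total_interest=$185.45
After 4 (deposit($1000)): balance=$3185.45 total_interest=$185.45
After 5 (deposit($100)): balance=$3285.45 total_interest=$185.45
After 6 (deposit($500)): balance=$3785.45 total_interest=$185.45
After 7 (withdraw($300)): balance=$3485.45 total_interest=$185.45
After 8 (month_end (apply 3% monthly interest)): balance=$3590.01 total_interest=$290.01
After 9 (deposit($100)): balance=$3690.01 total_interest=$290.01
After 10 (deposit($100)): balance=$3790.01 total_interest=$290.01
After 11 (month_end (apply 3% monthly interest)): balance=$3903.71 total_interest=$403.71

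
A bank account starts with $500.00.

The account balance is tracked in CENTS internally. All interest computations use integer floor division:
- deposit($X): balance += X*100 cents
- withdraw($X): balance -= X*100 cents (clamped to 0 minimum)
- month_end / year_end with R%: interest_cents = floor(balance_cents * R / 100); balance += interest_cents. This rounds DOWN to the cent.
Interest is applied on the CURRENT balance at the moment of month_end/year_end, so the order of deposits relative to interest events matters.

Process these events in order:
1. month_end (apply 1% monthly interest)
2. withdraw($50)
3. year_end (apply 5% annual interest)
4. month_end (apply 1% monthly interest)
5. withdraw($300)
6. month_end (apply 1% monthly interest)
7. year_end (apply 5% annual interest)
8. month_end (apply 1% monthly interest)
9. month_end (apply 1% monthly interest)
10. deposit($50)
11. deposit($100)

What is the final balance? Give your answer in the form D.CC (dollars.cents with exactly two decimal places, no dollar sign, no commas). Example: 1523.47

Answer: 347.43

Derivation:
After 1 (month_end (apply 1% monthly interest)): balance=$505.00 total_interest=$5.00
After 2 (withdraw($50)): balance=$455.00 total_interest=$5.00
After 3 (year_end (apply 5% annual interest)): balance=$477.75 total_interest=$27.75
After 4 (month_end (apply 1% monthly interest)): balance=$482.52 total_interest=$32.52
After 5 (withdraw($300)): balance=$182.52 total_interest=$32.52
After 6 (month_end (apply 1% monthly interest)): balance=$184.34 total_interest=$34.34
After 7 (year_end (apply 5% annual interest)): balance=$193.55 total_interest=$43.55
After 8 (month_end (apply 1% monthly interest)): balance=$195.48 total_interest=$45.48
After 9 (month_end (apply 1% monthly interest)): balance=$197.43 total_interest=$47.43
After 10 (deposit($50)): balance=$247.43 total_interest=$47.43
After 11 (deposit($100)): balance=$347.43 total_interest=$47.43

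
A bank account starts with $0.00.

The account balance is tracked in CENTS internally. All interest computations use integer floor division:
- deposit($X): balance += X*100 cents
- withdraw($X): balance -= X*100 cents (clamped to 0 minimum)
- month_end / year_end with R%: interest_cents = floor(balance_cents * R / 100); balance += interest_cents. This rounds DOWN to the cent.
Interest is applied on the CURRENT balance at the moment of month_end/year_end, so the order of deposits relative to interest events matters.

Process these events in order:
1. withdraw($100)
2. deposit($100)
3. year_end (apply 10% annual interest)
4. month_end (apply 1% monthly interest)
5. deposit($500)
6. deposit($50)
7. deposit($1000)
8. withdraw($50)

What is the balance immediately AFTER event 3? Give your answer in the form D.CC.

After 1 (withdraw($100)): balance=$0.00 total_interest=$0.00
After 2 (deposit($100)): balance=$100.00 total_interest=$0.00
After 3 (year_end (apply 10% annual interest)): balance=$110.00 total_interest=$10.00

Answer: 110.00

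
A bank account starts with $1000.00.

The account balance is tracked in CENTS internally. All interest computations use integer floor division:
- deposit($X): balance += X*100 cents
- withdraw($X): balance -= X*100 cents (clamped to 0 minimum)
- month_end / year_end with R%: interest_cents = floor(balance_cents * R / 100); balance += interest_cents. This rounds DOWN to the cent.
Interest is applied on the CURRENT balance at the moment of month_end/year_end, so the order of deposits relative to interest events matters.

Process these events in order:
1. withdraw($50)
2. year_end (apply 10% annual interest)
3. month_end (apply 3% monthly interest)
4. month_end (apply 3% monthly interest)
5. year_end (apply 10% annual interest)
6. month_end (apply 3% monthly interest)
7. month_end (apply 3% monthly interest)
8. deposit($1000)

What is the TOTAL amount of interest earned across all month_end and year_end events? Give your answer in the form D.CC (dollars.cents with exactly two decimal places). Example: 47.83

Answer: 343.76

Derivation:
After 1 (withdraw($50)): balance=$950.00 total_interest=$0.00
After 2 (year_end (apply 10% annual interest)): balance=$1045.00 total_interest=$95.00
After 3 (month_end (apply 3% monthly interest)): balance=$1076.35 total_interest=$126.35
After 4 (month_end (apply 3% monthly interest)): balance=$1108.64 total_interest=$158.64
After 5 (year_end (apply 10% annual interest)): balance=$1219.50 total_interest=$269.50
After 6 (month_end (apply 3% monthly interest)): balance=$1256.08 total_interest=$306.08
After 7 (month_end (apply 3% monthly interest)): balance=$1293.76 total_interest=$343.76
After 8 (deposit($1000)): balance=$2293.76 total_interest=$343.76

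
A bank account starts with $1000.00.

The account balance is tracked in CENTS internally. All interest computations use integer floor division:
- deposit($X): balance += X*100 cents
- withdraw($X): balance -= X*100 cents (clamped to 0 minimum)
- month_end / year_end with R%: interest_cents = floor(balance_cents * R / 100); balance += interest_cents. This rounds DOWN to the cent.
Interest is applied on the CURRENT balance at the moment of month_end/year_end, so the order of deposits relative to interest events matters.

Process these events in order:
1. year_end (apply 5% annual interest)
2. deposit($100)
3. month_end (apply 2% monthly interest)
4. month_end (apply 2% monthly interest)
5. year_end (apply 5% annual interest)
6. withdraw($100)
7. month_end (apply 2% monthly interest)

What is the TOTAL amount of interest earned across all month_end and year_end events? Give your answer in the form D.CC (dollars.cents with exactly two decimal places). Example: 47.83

After 1 (year_end (apply 5% annual interest)): balance=$1050.00 total_interest=$50.00
After 2 (deposit($100)): balance=$1150.00 total_interest=$50.00
After 3 (month_end (apply 2% monthly interest)): balance=$1173.00 total_interest=$73.00
After 4 (month_end (apply 2% monthly interest)): balance=$1196.46 total_interest=$96.46
After 5 (year_end (apply 5% annual interest)): balance=$1256.28 total_interest=$156.28
After 6 (withdraw($100)): balance=$1156.28 total_interest=$156.28
After 7 (month_end (apply 2% monthly interest)): balance=$1179.40 total_interest=$179.40

Answer: 179.40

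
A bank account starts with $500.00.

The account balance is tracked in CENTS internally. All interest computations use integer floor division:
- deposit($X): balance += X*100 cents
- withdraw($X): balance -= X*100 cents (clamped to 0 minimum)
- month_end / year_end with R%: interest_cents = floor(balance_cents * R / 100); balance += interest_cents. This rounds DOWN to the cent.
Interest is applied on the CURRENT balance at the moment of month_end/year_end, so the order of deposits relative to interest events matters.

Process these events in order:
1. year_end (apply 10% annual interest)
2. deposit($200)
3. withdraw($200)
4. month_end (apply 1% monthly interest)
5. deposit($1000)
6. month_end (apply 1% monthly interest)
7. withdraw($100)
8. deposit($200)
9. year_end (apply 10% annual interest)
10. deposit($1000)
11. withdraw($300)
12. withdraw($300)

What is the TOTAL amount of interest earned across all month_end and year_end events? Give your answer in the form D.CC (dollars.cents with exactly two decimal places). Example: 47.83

After 1 (year_end (apply 10% annual interest)): balance=$550.00 total_interest=$50.00
After 2 (deposit($200)): balance=$750.00 total_interest=$50.00
After 3 (withdraw($200)): balance=$550.00 total_interest=$50.00
After 4 (month_end (apply 1% monthly interest)): balance=$555.50 total_interest=$55.50
After 5 (deposit($1000)): balance=$1555.50 total_interest=$55.50
After 6 (month_end (apply 1% monthly interest)): balance=$1571.05 total_interest=$71.05
After 7 (withdraw($100)): balance=$1471.05 total_interest=$71.05
After 8 (deposit($200)): balance=$1671.05 total_interest=$71.05
After 9 (year_end (apply 10% annual interest)): balance=$1838.15 total_interest=$238.15
After 10 (deposit($1000)): balance=$2838.15 total_interest=$238.15
After 11 (withdraw($300)): balance=$2538.15 total_interest=$238.15
After 12 (withdraw($300)): balance=$2238.15 total_interest=$238.15

Answer: 238.15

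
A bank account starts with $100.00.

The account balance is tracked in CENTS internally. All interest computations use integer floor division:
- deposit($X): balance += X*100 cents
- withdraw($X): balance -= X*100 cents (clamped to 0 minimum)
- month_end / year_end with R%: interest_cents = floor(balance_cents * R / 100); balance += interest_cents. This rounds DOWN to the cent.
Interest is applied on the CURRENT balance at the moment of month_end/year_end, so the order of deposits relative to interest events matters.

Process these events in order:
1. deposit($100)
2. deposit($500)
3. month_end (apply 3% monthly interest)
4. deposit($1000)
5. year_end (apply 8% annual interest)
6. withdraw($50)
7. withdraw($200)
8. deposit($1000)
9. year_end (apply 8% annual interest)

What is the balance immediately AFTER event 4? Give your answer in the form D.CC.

After 1 (deposit($100)): balance=$200.00 total_interest=$0.00
After 2 (deposit($500)): balance=$700.00 total_interest=$0.00
After 3 (month_end (apply 3% monthly interest)): balance=$721.00 total_interest=$21.00
After 4 (deposit($1000)): balance=$1721.00 total_interest=$21.00

Answer: 1721.00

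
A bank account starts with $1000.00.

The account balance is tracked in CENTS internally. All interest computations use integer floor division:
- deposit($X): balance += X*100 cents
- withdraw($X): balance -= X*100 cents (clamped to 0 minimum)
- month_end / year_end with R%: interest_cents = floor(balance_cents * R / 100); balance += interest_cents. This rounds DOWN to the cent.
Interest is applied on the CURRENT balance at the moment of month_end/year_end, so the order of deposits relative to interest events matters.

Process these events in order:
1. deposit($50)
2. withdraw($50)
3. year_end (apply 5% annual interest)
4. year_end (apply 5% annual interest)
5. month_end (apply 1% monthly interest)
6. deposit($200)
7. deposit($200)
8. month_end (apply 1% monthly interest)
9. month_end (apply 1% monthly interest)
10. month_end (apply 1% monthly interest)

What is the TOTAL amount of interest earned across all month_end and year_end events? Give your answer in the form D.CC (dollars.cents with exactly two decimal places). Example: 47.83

After 1 (deposit($50)): balance=$1050.00 total_interest=$0.00
After 2 (withdraw($50)): balance=$1000.00 total_interest=$0.00
After 3 (year_end (apply 5% annual interest)): balance=$1050.00 total_interest=$50.00
After 4 (year_end (apply 5% annual interest)): balance=$1102.50 total_interest=$102.50
After 5 (month_end (apply 1% monthly interest)): balance=$1113.52 total_interest=$113.52
After 6 (deposit($200)): balance=$1313.52 total_interest=$113.52
After 7 (deposit($200)): balance=$1513.52 total_interest=$113.52
After 8 (month_end (apply 1% monthly interest)): balance=$1528.65 total_interest=$128.65
After 9 (month_end (apply 1% monthly interest)): balance=$1543.93 total_interest=$143.93
After 10 (month_end (apply 1% monthly interest)): balance=$1559.36 total_interest=$159.36

Answer: 159.36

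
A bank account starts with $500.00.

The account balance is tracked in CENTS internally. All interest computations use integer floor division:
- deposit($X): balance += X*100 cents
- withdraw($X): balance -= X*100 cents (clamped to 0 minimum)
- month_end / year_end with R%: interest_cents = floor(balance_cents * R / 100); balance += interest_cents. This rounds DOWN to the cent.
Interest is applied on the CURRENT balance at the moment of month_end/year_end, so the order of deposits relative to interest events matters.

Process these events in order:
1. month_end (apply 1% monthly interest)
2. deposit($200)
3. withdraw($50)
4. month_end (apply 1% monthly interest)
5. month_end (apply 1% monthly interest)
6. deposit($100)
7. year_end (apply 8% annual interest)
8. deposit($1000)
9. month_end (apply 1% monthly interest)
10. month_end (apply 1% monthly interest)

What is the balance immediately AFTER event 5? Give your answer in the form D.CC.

Answer: 668.16

Derivation:
After 1 (month_end (apply 1% monthly interest)): balance=$505.00 total_interest=$5.00
After 2 (deposit($200)): balance=$705.00 total_interest=$5.00
After 3 (withdraw($50)): balance=$655.00 total_interest=$5.00
After 4 (month_end (apply 1% monthly interest)): balance=$661.55 total_interest=$11.55
After 5 (month_end (apply 1% monthly interest)): balance=$668.16 total_interest=$18.16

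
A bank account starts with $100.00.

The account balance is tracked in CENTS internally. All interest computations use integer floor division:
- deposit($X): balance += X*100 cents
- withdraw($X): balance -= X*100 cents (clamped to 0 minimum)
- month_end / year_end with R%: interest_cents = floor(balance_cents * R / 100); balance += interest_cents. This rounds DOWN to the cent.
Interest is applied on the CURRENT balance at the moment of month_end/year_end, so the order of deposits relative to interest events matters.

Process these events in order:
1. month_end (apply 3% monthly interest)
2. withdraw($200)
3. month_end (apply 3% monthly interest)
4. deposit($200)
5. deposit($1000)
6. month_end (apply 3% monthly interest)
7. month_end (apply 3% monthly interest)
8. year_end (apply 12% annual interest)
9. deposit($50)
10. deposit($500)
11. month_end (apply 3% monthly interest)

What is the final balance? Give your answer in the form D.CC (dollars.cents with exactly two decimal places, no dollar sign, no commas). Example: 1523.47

After 1 (month_end (apply 3% monthly interest)): balance=$103.00 total_interest=$3.00
After 2 (withdraw($200)): balance=$0.00 total_interest=$3.00
After 3 (month_end (apply 3% monthly interest)): balance=$0.00 total_interest=$3.00
After 4 (deposit($200)): balance=$200.00 total_interest=$3.00
After 5 (deposit($1000)): balance=$1200.00 total_interest=$3.00
After 6 (month_end (apply 3% monthly interest)): balance=$1236.00 total_interest=$39.00
After 7 (month_end (apply 3% monthly interest)): balance=$1273.08 total_interest=$76.08
After 8 (year_end (apply 12% annual interest)): balance=$1425.84 total_interest=$228.84
After 9 (deposit($50)): balance=$1475.84 total_interest=$228.84
After 10 (deposit($500)): balance=$1975.84 total_interest=$228.84
After 11 (month_end (apply 3% monthly interest)): balance=$2035.11 total_interest=$288.11

Answer: 2035.11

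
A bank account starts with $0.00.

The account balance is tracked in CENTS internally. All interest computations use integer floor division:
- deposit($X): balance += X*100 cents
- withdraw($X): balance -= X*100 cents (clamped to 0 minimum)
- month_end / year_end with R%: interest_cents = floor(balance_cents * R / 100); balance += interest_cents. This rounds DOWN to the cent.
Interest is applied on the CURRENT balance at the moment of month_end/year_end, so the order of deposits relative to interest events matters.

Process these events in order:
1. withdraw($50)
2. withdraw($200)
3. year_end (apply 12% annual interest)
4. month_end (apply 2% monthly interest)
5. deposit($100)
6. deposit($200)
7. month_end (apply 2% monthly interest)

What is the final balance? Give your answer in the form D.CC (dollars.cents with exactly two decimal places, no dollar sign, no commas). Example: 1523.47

After 1 (withdraw($50)): balance=$0.00 total_interest=$0.00
After 2 (withdraw($200)): balance=$0.00 total_interest=$0.00
After 3 (year_end (apply 12% annual interest)): balance=$0.00 total_interest=$0.00
After 4 (month_end (apply 2% monthly interest)): balance=$0.00 total_interest=$0.00
After 5 (deposit($100)): balance=$100.00 total_interest=$0.00
After 6 (deposit($200)): balance=$300.00 total_interest=$0.00
After 7 (month_end (apply 2% monthly interest)): balance=$306.00 total_interest=$6.00

Answer: 306.00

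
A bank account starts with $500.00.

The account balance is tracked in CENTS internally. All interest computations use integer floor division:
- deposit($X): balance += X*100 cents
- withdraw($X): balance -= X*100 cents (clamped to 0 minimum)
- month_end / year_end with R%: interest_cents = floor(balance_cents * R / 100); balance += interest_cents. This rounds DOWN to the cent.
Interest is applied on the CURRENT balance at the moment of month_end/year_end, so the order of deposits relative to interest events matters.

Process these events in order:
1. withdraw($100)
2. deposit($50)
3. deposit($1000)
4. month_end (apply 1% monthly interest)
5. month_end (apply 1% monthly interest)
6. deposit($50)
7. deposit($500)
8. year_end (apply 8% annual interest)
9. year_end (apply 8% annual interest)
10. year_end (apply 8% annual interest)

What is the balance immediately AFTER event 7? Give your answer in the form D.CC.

Answer: 2029.14

Derivation:
After 1 (withdraw($100)): balance=$400.00 total_interest=$0.00
After 2 (deposit($50)): balance=$450.00 total_interest=$0.00
After 3 (deposit($1000)): balance=$1450.00 total_interest=$0.00
After 4 (month_end (apply 1% monthly interest)): balance=$1464.50 total_interest=$14.50
After 5 (month_end (apply 1% monthly interest)): balance=$1479.14 total_interest=$29.14
After 6 (deposit($50)): balance=$1529.14 total_interest=$29.14
After 7 (deposit($500)): balance=$2029.14 total_interest=$29.14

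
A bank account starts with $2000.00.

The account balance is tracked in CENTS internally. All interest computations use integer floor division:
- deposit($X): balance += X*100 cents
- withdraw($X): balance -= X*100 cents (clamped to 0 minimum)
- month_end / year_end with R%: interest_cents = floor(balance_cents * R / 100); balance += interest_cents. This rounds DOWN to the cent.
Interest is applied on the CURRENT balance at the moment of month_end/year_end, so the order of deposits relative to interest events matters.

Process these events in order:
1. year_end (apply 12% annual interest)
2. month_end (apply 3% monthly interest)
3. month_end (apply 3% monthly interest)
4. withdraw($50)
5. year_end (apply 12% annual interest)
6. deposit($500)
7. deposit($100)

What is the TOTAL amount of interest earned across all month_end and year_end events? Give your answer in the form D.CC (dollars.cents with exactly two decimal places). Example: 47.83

After 1 (year_end (apply 12% annual interest)): balance=$2240.00 total_interest=$240.00
After 2 (month_end (apply 3% monthly interest)): balance=$2307.20 total_interest=$307.20
After 3 (month_end (apply 3% monthly interest)): balance=$2376.41 total_interest=$376.41
After 4 (withdraw($50)): balance=$2326.41 total_interest=$376.41
After 5 (year_end (apply 12% annual interest)): balance=$2605.57 total_interest=$655.57
After 6 (deposit($500)): balance=$3105.57 total_interest=$655.57
After 7 (deposit($100)): balance=$3205.57 total_interest=$655.57

Answer: 655.57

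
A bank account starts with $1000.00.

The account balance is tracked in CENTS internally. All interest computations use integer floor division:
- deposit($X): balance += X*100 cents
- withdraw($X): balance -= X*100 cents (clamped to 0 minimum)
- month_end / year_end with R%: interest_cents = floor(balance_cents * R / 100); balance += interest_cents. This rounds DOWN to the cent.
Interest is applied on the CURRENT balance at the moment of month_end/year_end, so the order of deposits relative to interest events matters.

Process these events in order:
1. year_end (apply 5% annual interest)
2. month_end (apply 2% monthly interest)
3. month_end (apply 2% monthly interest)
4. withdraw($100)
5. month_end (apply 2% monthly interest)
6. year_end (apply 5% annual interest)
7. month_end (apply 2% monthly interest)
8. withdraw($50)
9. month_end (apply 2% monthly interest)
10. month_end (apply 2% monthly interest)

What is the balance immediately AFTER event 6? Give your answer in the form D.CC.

After 1 (year_end (apply 5% annual interest)): balance=$1050.00 total_interest=$50.00
After 2 (month_end (apply 2% monthly interest)): balance=$1071.00 total_interest=$71.00
After 3 (month_end (apply 2% monthly interest)): balance=$1092.42 total_interest=$92.42
After 4 (withdraw($100)): balance=$992.42 total_interest=$92.42
After 5 (month_end (apply 2% monthly interest)): balance=$1012.26 total_interest=$112.26
After 6 (year_end (apply 5% annual interest)): balance=$1062.87 total_interest=$162.87

Answer: 1062.87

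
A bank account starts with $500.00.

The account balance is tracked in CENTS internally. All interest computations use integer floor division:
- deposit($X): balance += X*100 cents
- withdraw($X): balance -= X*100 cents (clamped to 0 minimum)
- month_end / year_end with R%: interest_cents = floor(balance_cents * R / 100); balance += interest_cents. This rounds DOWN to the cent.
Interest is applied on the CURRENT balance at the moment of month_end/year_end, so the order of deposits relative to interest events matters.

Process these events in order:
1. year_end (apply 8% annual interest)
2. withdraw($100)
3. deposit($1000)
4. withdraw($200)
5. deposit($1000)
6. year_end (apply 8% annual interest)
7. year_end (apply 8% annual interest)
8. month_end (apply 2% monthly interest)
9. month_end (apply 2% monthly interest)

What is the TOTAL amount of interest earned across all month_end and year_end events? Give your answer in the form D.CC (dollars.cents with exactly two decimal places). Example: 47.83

Answer: 518.27

Derivation:
After 1 (year_end (apply 8% annual interest)): balance=$540.00 total_interest=$40.00
After 2 (withdraw($100)): balance=$440.00 total_interest=$40.00
After 3 (deposit($1000)): balance=$1440.00 total_interest=$40.00
After 4 (withdraw($200)): balance=$1240.00 total_interest=$40.00
After 5 (deposit($1000)): balance=$2240.00 total_interest=$40.00
After 6 (year_end (apply 8% annual interest)): balance=$2419.20 total_interest=$219.20
After 7 (year_end (apply 8% annual interest)): balance=$2612.73 total_interest=$412.73
After 8 (month_end (apply 2% monthly interest)): balance=$2664.98 total_interest=$464.98
After 9 (month_end (apply 2% monthly interest)): balance=$2718.27 total_interest=$518.27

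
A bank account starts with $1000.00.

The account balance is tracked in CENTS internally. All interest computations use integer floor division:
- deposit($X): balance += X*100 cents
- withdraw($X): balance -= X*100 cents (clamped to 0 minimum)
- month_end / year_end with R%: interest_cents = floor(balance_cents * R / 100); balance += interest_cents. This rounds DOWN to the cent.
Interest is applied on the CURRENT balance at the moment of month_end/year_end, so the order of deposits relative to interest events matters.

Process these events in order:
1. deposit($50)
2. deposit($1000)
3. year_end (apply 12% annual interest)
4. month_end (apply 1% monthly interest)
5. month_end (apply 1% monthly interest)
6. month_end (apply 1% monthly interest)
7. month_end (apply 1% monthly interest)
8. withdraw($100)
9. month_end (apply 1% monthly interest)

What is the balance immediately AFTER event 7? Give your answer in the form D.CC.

Answer: 2389.21

Derivation:
After 1 (deposit($50)): balance=$1050.00 total_interest=$0.00
After 2 (deposit($1000)): balance=$2050.00 total_interest=$0.00
After 3 (year_end (apply 12% annual interest)): balance=$2296.00 total_interest=$246.00
After 4 (month_end (apply 1% monthly interest)): balance=$2318.96 total_interest=$268.96
After 5 (month_end (apply 1% monthly interest)): balance=$2342.14 total_interest=$292.14
After 6 (month_end (apply 1% monthly interest)): balance=$2365.56 total_interest=$315.56
After 7 (month_end (apply 1% monthly interest)): balance=$2389.21 total_interest=$339.21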